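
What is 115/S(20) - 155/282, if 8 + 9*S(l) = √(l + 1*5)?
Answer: -97445/282 ≈ -345.55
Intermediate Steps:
S(l) = -8/9 + √(5 + l)/9 (S(l) = -8/9 + √(l + 1*5)/9 = -8/9 + √(l + 5)/9 = -8/9 + √(5 + l)/9)
115/S(20) - 155/282 = 115/(-8/9 + √(5 + 20)/9) - 155/282 = 115/(-8/9 + √25/9) - 155*1/282 = 115/(-8/9 + (⅑)*5) - 155/282 = 115/(-8/9 + 5/9) - 155/282 = 115/(-⅓) - 155/282 = 115*(-3) - 155/282 = -345 - 155/282 = -97445/282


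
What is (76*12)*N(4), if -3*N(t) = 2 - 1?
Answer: -304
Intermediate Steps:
N(t) = -⅓ (N(t) = -(2 - 1)/3 = -⅓*1 = -⅓)
(76*12)*N(4) = (76*12)*(-⅓) = 912*(-⅓) = -304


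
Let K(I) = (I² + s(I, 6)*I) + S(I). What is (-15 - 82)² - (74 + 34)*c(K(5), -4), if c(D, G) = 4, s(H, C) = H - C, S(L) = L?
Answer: 8977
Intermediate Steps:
K(I) = I + I² + I*(-6 + I) (K(I) = (I² + (I - 1*6)*I) + I = (I² + (I - 6)*I) + I = (I² + (-6 + I)*I) + I = (I² + I*(-6 + I)) + I = I + I² + I*(-6 + I))
(-15 - 82)² - (74 + 34)*c(K(5), -4) = (-15 - 82)² - (74 + 34)*4 = (-97)² - 108*4 = 9409 - 1*432 = 9409 - 432 = 8977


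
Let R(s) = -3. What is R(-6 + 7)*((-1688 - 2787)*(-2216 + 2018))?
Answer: -2658150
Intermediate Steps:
R(-6 + 7)*((-1688 - 2787)*(-2216 + 2018)) = -3*(-1688 - 2787)*(-2216 + 2018) = -(-13425)*(-198) = -3*886050 = -2658150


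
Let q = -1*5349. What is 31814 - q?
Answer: 37163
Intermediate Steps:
q = -5349
31814 - q = 31814 - 1*(-5349) = 31814 + 5349 = 37163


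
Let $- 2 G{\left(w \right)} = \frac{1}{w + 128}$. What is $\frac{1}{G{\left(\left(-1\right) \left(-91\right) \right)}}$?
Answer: $-438$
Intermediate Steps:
$G{\left(w \right)} = - \frac{1}{2 \left(128 + w\right)}$ ($G{\left(w \right)} = - \frac{1}{2 \left(w + 128\right)} = - \frac{1}{2 \left(128 + w\right)}$)
$\frac{1}{G{\left(\left(-1\right) \left(-91\right) \right)}} = \frac{1}{\left(-1\right) \frac{1}{256 + 2 \left(\left(-1\right) \left(-91\right)\right)}} = \frac{1}{\left(-1\right) \frac{1}{256 + 2 \cdot 91}} = \frac{1}{\left(-1\right) \frac{1}{256 + 182}} = \frac{1}{\left(-1\right) \frac{1}{438}} = \frac{1}{- \frac{1}{438}} = -438$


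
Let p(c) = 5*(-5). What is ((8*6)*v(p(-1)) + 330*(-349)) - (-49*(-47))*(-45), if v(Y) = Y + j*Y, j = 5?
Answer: -18735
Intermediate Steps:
p(c) = -25
v(Y) = 6*Y (v(Y) = Y + 5*Y = 6*Y)
((8*6)*v(p(-1)) + 330*(-349)) - (-49*(-47))*(-45) = ((8*6)*(6*(-25)) + 330*(-349)) - (-49*(-47))*(-45) = (48*(-150) - 115170) - 2303*(-45) = (-7200 - 115170) - 1*(-103635) = -122370 + 103635 = -18735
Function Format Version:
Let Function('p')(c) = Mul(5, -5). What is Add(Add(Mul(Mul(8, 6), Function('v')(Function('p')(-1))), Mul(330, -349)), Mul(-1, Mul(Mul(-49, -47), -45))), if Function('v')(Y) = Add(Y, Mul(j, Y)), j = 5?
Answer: -18735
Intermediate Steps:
Function('p')(c) = -25
Function('v')(Y) = Mul(6, Y) (Function('v')(Y) = Add(Y, Mul(5, Y)) = Mul(6, Y))
Add(Add(Mul(Mul(8, 6), Function('v')(Function('p')(-1))), Mul(330, -349)), Mul(-1, Mul(Mul(-49, -47), -45))) = Add(Add(Mul(Mul(8, 6), Mul(6, -25)), Mul(330, -349)), Mul(-1, Mul(Mul(-49, -47), -45))) = Add(Add(Mul(48, -150), -115170), Mul(-1, Mul(2303, -45))) = Add(Add(-7200, -115170), Mul(-1, -103635)) = Add(-122370, 103635) = -18735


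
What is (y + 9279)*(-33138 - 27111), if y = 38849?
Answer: -2899663872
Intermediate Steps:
(y + 9279)*(-33138 - 27111) = (38849 + 9279)*(-33138 - 27111) = 48128*(-60249) = -2899663872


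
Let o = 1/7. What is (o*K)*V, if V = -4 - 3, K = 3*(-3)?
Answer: 9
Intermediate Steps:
K = -9
V = -7
o = ⅐ ≈ 0.14286
(o*K)*V = ((⅐)*(-9))*(-7) = -9/7*(-7) = 9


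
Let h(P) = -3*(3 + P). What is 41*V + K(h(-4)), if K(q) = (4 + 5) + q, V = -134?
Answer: -5482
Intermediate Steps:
h(P) = -9 - 3*P
K(q) = 9 + q
41*V + K(h(-4)) = 41*(-134) + (9 + (-9 - 3*(-4))) = -5494 + (9 + (-9 + 12)) = -5494 + (9 + 3) = -5494 + 12 = -5482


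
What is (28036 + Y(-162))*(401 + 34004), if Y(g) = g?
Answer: 959004970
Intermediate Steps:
(28036 + Y(-162))*(401 + 34004) = (28036 - 162)*(401 + 34004) = 27874*34405 = 959004970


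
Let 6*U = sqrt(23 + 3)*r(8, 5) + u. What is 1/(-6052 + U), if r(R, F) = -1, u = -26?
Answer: -109014/660225109 + 3*sqrt(26)/660225109 ≈ -0.00016509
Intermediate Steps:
U = -13/3 - sqrt(26)/6 (U = (sqrt(23 + 3)*(-1) - 26)/6 = (sqrt(26)*(-1) - 26)/6 = (-sqrt(26) - 26)/6 = (-26 - sqrt(26))/6 = -13/3 - sqrt(26)/6 ≈ -5.1832)
1/(-6052 + U) = 1/(-6052 + (-13/3 - sqrt(26)/6)) = 1/(-18169/3 - sqrt(26)/6)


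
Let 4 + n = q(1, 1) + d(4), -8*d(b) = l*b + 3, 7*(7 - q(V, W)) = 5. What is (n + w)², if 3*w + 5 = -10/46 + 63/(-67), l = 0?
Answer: 149842081/7446999616 ≈ 0.020121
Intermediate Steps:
q(V, W) = 44/7 (q(V, W) = 7 - ⅐*5 = 7 - 5/7 = 44/7)
d(b) = -3/8 (d(b) = -(0*b + 3)/8 = -(0 + 3)/8 = -⅛*3 = -3/8)
n = 107/56 (n = -4 + (44/7 - 3/8) = -4 + 331/56 = 107/56 ≈ 1.9107)
w = -3163/1541 (w = -5/3 + (-10/46 + 63/(-67))/3 = -5/3 + (-10*1/46 + 63*(-1/67))/3 = -5/3 + (-5/23 - 63/67)/3 = -5/3 + (⅓)*(-1784/1541) = -5/3 - 1784/4623 = -3163/1541 ≈ -2.0526)
(n + w)² = (107/56 - 3163/1541)² = (-12241/86296)² = 149842081/7446999616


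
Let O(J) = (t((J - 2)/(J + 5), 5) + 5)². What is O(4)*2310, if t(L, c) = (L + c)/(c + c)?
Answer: 19019693/270 ≈ 70443.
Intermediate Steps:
t(L, c) = (L + c)/(2*c) (t(L, c) = (L + c)/((2*c)) = (L + c)*(1/(2*c)) = (L + c)/(2*c))
O(J) = (11/2 + (-2 + J)/(10*(5 + J)))² (O(J) = ((½)*((J - 2)/(J + 5) + 5)/5 + 5)² = ((½)*(⅕)*((-2 + J)/(5 + J) + 5) + 5)² = ((½)*(⅕)*(5 + (-2 + J)/(5 + J)) + 5)² = ((½ + (-2 + J)/(10*(5 + J))) + 5)² = (11/2 + (-2 + J)/(10*(5 + J)))²)
O(4)*2310 = (49*(39 + 8*4)²/(100*(5 + 4)²))*2310 = ((49/100)*(39 + 32)²/9²)*2310 = ((49/100)*(1/81)*71²)*2310 = ((49/100)*(1/81)*5041)*2310 = (247009/8100)*2310 = 19019693/270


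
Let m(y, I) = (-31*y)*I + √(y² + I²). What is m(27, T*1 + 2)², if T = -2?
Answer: 729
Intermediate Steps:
m(y, I) = √(I² + y²) - 31*I*y (m(y, I) = -31*I*y + √(I² + y²) = √(I² + y²) - 31*I*y)
m(27, T*1 + 2)² = (√((-2*1 + 2)² + 27²) - 31*(-2*1 + 2)*27)² = (√((-2 + 2)² + 729) - 31*(-2 + 2)*27)² = (√(0² + 729) - 31*0*27)² = (√(0 + 729) + 0)² = (√729 + 0)² = (27 + 0)² = 27² = 729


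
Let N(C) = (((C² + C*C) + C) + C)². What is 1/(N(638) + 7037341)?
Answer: 1/664825489837 ≈ 1.5042e-12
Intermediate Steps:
N(C) = (2*C + 2*C²)² (N(C) = (((C² + C²) + C) + C)² = ((2*C² + C) + C)² = ((C + 2*C²) + C)² = (2*C + 2*C²)²)
1/(N(638) + 7037341) = 1/(4*638²*(1 + 638)² + 7037341) = 1/(4*407044*639² + 7037341) = 1/(4*407044*408321 + 7037341) = 1/(664818452496 + 7037341) = 1/664825489837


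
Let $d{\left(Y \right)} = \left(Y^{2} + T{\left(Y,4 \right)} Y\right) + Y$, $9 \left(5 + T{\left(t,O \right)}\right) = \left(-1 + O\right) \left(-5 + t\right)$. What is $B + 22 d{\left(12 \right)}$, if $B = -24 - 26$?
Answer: $2678$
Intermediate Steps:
$B = -50$
$T{\left(t,O \right)} = -5 + \frac{\left(-1 + O\right) \left(-5 + t\right)}{9}$
$d{\left(Y \right)} = Y + Y^{2} + Y \left(- \frac{20}{3} + \frac{Y}{3}\right)$ ($d{\left(Y \right)} = \left(Y^{2} + \left(- \frac{40}{9} - \frac{20}{9} - \frac{Y}{9} + \frac{1}{9} \cdot 4 Y\right) Y\right) + Y = \left(Y^{2} + \left(- \frac{40}{9} - \frac{20}{9} - \frac{Y}{9} + \frac{4 Y}{9}\right) Y\right) + Y = \left(Y^{2} + \left(- \frac{20}{3} + \frac{Y}{3}\right) Y\right) + Y = \left(Y^{2} + Y \left(- \frac{20}{3} + \frac{Y}{3}\right)\right) + Y = Y + Y^{2} + Y \left(- \frac{20}{3} + \frac{Y}{3}\right)$)
$B + 22 d{\left(12 \right)} = -50 + 22 \cdot \frac{1}{3} \cdot 12 \left(-17 + 4 \cdot 12\right) = -50 + 22 \cdot \frac{1}{3} \cdot 12 \left(-17 + 48\right) = -50 + 22 \cdot \frac{1}{3} \cdot 12 \cdot 31 = -50 + 22 \cdot 124 = -50 + 2728 = 2678$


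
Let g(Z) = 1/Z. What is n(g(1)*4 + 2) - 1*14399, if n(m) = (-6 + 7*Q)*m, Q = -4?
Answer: -14603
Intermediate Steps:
n(m) = -34*m (n(m) = (-6 + 7*(-4))*m = (-6 - 28)*m = -34*m)
n(g(1)*4 + 2) - 1*14399 = -34*(4/1 + 2) - 1*14399 = -34*(1*4 + 2) - 14399 = -34*(4 + 2) - 14399 = -34*6 - 14399 = -204 - 14399 = -14603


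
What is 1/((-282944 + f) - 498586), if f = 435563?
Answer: -1/345967 ≈ -2.8905e-6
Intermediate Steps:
1/((-282944 + f) - 498586) = 1/((-282944 + 435563) - 498586) = 1/(152619 - 498586) = 1/(-345967) = -1/345967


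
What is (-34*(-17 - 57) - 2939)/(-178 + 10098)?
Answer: -423/9920 ≈ -0.042641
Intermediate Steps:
(-34*(-17 - 57) - 2939)/(-178 + 10098) = (-34*(-74) - 2939)/9920 = (2516 - 2939)*(1/9920) = -423*1/9920 = -423/9920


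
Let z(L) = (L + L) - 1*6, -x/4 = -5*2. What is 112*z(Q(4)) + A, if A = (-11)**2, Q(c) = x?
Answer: 8409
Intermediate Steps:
x = 40 (x = -(-20)*2 = -4*(-10) = 40)
Q(c) = 40
z(L) = -6 + 2*L (z(L) = 2*L - 6 = -6 + 2*L)
A = 121
112*z(Q(4)) + A = 112*(-6 + 2*40) + 121 = 112*(-6 + 80) + 121 = 112*74 + 121 = 8288 + 121 = 8409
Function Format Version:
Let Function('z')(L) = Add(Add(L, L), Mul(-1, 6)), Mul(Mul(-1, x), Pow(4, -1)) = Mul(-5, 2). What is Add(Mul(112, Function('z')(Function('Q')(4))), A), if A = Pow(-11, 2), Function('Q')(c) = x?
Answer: 8409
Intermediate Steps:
x = 40 (x = Mul(-4, Mul(-5, 2)) = Mul(-4, -10) = 40)
Function('Q')(c) = 40
Function('z')(L) = Add(-6, Mul(2, L)) (Function('z')(L) = Add(Mul(2, L), -6) = Add(-6, Mul(2, L)))
A = 121
Add(Mul(112, Function('z')(Function('Q')(4))), A) = Add(Mul(112, Add(-6, Mul(2, 40))), 121) = Add(Mul(112, Add(-6, 80)), 121) = Add(Mul(112, 74), 121) = Add(8288, 121) = 8409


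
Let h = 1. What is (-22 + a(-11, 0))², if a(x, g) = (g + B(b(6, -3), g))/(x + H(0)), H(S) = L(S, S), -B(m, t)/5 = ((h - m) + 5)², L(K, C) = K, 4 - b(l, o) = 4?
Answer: 3844/121 ≈ 31.769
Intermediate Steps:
b(l, o) = 0 (b(l, o) = 4 - 1*4 = 4 - 4 = 0)
B(m, t) = -5*(6 - m)² (B(m, t) = -5*((1 - m) + 5)² = -5*(6 - m)²)
H(S) = S
a(x, g) = (-180 + g)/x (a(x, g) = (g - 5*(-6 + 0)²)/(x + 0) = (g - 5*(-6)²)/x = (g - 5*36)/x = (g - 180)/x = (-180 + g)/x)
(-22 + a(-11, 0))² = (-22 + (-180 + 0)/(-11))² = (-22 - 1/11*(-180))² = (-22 + 180/11)² = (-62/11)² = 3844/121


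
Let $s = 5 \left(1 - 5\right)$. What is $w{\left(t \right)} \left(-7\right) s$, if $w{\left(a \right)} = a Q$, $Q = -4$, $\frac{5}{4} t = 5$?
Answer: $-2240$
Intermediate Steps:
$t = 4$ ($t = \frac{4}{5} \cdot 5 = 4$)
$w{\left(a \right)} = - 4 a$ ($w{\left(a \right)} = a \left(-4\right) = - 4 a$)
$s = -20$ ($s = 5 \left(-4\right) = -20$)
$w{\left(t \right)} \left(-7\right) s = \left(-4\right) 4 \left(-7\right) \left(-20\right) = \left(-16\right) \left(-7\right) \left(-20\right) = 112 \left(-20\right) = -2240$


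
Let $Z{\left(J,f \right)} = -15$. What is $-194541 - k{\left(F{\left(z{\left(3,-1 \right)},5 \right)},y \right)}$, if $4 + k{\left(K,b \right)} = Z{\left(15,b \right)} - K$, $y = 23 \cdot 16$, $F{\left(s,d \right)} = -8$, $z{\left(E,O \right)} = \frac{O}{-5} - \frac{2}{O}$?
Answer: $-194530$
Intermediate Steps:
$z{\left(E,O \right)} = - \frac{2}{O} - \frac{O}{5}$ ($z{\left(E,O \right)} = O \left(- \frac{1}{5}\right) - \frac{2}{O} = - \frac{O}{5} - \frac{2}{O} = - \frac{2}{O} - \frac{O}{5}$)
$y = 368$
$k{\left(K,b \right)} = -19 - K$ ($k{\left(K,b \right)} = -4 - \left(15 + K\right) = -19 - K$)
$-194541 - k{\left(F{\left(z{\left(3,-1 \right)},5 \right)},y \right)} = -194541 - \left(-19 - -8\right) = -194541 - \left(-19 + 8\right) = -194541 - -11 = -194541 + 11 = -194530$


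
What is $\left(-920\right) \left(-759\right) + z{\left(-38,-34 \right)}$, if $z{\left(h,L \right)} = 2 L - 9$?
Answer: $698203$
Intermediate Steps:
$z{\left(h,L \right)} = -9 + 2 L$
$\left(-920\right) \left(-759\right) + z{\left(-38,-34 \right)} = \left(-920\right) \left(-759\right) + \left(-9 + 2 \left(-34\right)\right) = 698280 - 77 = 698203$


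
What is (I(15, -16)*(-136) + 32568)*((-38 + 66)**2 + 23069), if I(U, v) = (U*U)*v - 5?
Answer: 12471493344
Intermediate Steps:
I(U, v) = -5 + v*U**2 (I(U, v) = U**2*v - 5 = v*U**2 - 5 = -5 + v*U**2)
(I(15, -16)*(-136) + 32568)*((-38 + 66)**2 + 23069) = ((-5 - 16*15**2)*(-136) + 32568)*((-38 + 66)**2 + 23069) = ((-5 - 16*225)*(-136) + 32568)*(28**2 + 23069) = ((-5 - 3600)*(-136) + 32568)*(784 + 23069) = (-3605*(-136) + 32568)*23853 = (490280 + 32568)*23853 = 522848*23853 = 12471493344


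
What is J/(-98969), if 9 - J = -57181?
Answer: -57190/98969 ≈ -0.57786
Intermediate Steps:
J = 57190 (J = 9 - 1*(-57181) = 9 + 57181 = 57190)
J/(-98969) = 57190/(-98969) = 57190*(-1/98969) = -57190/98969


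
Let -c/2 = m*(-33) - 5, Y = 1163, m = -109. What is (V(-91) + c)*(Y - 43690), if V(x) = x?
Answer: 309383925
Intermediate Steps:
c = -7184 (c = -2*(-109*(-33) - 5) = -2*(3597 - 5) = -2*3592 = -7184)
(V(-91) + c)*(Y - 43690) = (-91 - 7184)*(1163 - 43690) = -7275*(-42527) = 309383925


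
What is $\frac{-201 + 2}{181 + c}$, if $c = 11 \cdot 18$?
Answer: $- \frac{199}{379} \approx -0.52507$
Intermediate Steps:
$c = 198$
$\frac{-201 + 2}{181 + c} = \frac{-201 + 2}{181 + 198} = - \frac{199}{379}$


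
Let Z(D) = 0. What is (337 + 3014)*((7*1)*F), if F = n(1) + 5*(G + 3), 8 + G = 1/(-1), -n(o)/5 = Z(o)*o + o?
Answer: -820995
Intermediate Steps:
n(o) = -5*o (n(o) = -5*(0*o + o) = -5*(0 + o) = -5*o)
G = -9 (G = -8 + 1/(-1) = -8 - 1 = -9)
F = -35 (F = -5*1 + 5*(-9 + 3) = -5 + 5*(-6) = -5 - 30 = -35)
(337 + 3014)*((7*1)*F) = (337 + 3014)*((7*1)*(-35)) = 3351*(7*(-35)) = 3351*(-245) = -820995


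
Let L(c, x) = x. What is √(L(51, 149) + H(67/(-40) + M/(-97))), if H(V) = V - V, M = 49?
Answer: √149 ≈ 12.207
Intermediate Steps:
H(V) = 0
√(L(51, 149) + H(67/(-40) + M/(-97))) = √(149 + 0) = √149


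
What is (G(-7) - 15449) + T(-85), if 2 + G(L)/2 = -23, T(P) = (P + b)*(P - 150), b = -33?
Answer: 12231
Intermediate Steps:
T(P) = (-150 + P)*(-33 + P) (T(P) = (P - 33)*(P - 150) = (-33 + P)*(-150 + P) = (-150 + P)*(-33 + P))
G(L) = -50 (G(L) = -4 + 2*(-23) = -4 - 46 = -50)
(G(-7) - 15449) + T(-85) = (-50 - 15449) + (4950 + (-85)² - 183*(-85)) = -15499 + (4950 + 7225 + 15555) = -15499 + 27730 = 12231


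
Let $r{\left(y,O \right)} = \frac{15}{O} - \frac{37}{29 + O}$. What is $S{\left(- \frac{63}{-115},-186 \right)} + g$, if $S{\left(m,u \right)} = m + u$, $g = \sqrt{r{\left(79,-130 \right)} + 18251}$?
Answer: $- \frac{21327}{115} + \frac{\sqrt{125858363410}}{2626} \approx -50.355$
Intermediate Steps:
$r{\left(y,O \right)} = - \frac{37}{29 + O} + \frac{15}{O}$
$g = \frac{\sqrt{125858363410}}{2626}$ ($g = \sqrt{\frac{435 - -2860}{\left(-130\right) \left(29 - 130\right)} + 18251} = \sqrt{- \frac{435 + 2860}{130 \left(-101\right)} + 18251} = \sqrt{\left(- \frac{1}{130}\right) \left(- \frac{1}{101}\right) 3295 + 18251} = \sqrt{\frac{659}{2626} + 18251} = \sqrt{\frac{47927785}{2626}} = \frac{\sqrt{125858363410}}{2626} \approx 135.1$)
$S{\left(- \frac{63}{-115},-186 \right)} + g = \left(- \frac{63}{-115} - 186\right) + \frac{\sqrt{125858363410}}{2626} = \left(\left(-63\right) \left(- \frac{1}{115}\right) - 186\right) + \frac{\sqrt{125858363410}}{2626} = \left(\frac{63}{115} - 186\right) + \frac{\sqrt{125858363410}}{2626} = - \frac{21327}{115} + \frac{\sqrt{125858363410}}{2626}$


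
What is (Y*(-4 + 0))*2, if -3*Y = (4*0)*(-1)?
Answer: 0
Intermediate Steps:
Y = 0 (Y = -4*0*(-1)/3 = -0*(-1) = -⅓*0 = 0)
(Y*(-4 + 0))*2 = (0*(-4 + 0))*2 = (0*(-4))*2 = 0*2 = 0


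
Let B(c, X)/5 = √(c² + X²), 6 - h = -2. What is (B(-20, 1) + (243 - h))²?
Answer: 65250 + 2350*√401 ≈ 1.1231e+5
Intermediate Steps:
h = 8 (h = 6 - 1*(-2) = 6 + 2 = 8)
B(c, X) = 5*√(X² + c²) (B(c, X) = 5*√(c² + X²) = 5*√(X² + c²))
(B(-20, 1) + (243 - h))² = (5*√(1² + (-20)²) + (243 - 1*8))² = (5*√(1 + 400) + (243 - 8))² = (5*√401 + 235)² = (235 + 5*√401)²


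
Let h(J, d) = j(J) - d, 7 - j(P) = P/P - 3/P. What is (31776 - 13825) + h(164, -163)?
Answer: 2971683/164 ≈ 18120.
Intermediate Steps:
j(P) = 6 + 3/P (j(P) = 7 - (P/P - 3/P) = 7 - (1 - 3/P) = 7 + (-1 + 3/P) = 6 + 3/P)
h(J, d) = 6 - d + 3/J (h(J, d) = (6 + 3/J) - d = 6 - d + 3/J)
(31776 - 13825) + h(164, -163) = (31776 - 13825) + (6 - 1*(-163) + 3/164) = 17951 + (6 + 163 + 3*(1/164)) = 17951 + (6 + 163 + 3/164) = 17951 + 27719/164 = 2971683/164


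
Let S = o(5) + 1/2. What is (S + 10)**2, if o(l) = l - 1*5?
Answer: 441/4 ≈ 110.25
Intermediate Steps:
o(l) = -5 + l (o(l) = l - 5 = -5 + l)
S = 1/2 (S = (-5 + 5) + 1/2 = 0 + 1/2 = 1/2 ≈ 0.50000)
(S + 10)**2 = (1/2 + 10)**2 = (21/2)**2 = 441/4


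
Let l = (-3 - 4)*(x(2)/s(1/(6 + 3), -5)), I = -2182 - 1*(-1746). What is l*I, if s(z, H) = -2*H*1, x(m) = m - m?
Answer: 0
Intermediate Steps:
x(m) = 0
s(z, H) = -2*H
I = -436 (I = -2182 + 1746 = -436)
l = 0 (l = (-3 - 4)*(0/((-2*(-5)))) = -0/10 = -7*0 = 0)
l*I = 0*(-436) = 0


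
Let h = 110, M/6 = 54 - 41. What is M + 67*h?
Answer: 7448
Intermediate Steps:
M = 78 (M = 6*(54 - 41) = 6*13 = 78)
M + 67*h = 78 + 67*110 = 78 + 7370 = 7448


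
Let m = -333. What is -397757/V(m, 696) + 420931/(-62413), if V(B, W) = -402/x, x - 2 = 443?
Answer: 11047048185983/25090026 ≈ 4.4030e+5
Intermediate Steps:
x = 445 (x = 2 + 443 = 445)
V(B, W) = -402/445
-397757/V(m, 696) + 420931/(-62413) = -397757/(-402/445) + 420931/(-62413) = -397757*(-445/402) + 420931*(-1/62413) = 177001865/402 - 420931/62413 = 11047048185983/25090026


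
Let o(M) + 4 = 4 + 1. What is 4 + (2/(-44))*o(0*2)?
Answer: 87/22 ≈ 3.9545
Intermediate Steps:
o(M) = 1 (o(M) = -4 + (4 + 1) = -4 + 5 = 1)
4 + (2/(-44))*o(0*2) = 4 + (2/(-44))*1 = 4 + (2*(-1/44))*1 = 4 - 1/22*1 = 4 - 1/22 = 87/22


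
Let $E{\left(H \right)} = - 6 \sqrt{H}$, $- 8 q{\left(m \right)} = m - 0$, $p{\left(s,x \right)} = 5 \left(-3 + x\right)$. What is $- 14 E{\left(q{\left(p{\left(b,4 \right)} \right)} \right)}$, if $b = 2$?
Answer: $21 i \sqrt{10} \approx 66.408 i$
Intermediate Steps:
$p{\left(s,x \right)} = -15 + 5 x$
$q{\left(m \right)} = - \frac{m}{8}$ ($q{\left(m \right)} = - \frac{m - 0}{8} = - \frac{m + 0}{8} = - \frac{m}{8}$)
$- 14 E{\left(q{\left(p{\left(b,4 \right)} \right)} \right)} = - 14 \left(- 6 \sqrt{- \frac{-15 + 5 \cdot 4}{8}}\right) = - 14 \left(- 6 \sqrt{- \frac{-15 + 20}{8}}\right) = - 14 \left(- 6 \sqrt{\left(- \frac{1}{8}\right) 5}\right) = - 14 \left(- 6 \sqrt{- \frac{5}{8}}\right) = - 14 \left(- 6 \frac{i \sqrt{10}}{4}\right) = - 14 \left(- \frac{3 i \sqrt{10}}{2}\right) = 21 i \sqrt{10}$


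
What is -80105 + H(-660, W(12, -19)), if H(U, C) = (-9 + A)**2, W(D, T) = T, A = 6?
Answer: -80096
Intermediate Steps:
H(U, C) = 9 (H(U, C) = (-9 + 6)**2 = (-3)**2 = 9)
-80105 + H(-660, W(12, -19)) = -80105 + 9 = -80096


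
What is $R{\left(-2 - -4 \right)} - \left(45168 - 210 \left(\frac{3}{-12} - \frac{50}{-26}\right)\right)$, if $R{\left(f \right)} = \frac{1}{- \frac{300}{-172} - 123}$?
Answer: $- \frac{1518881495}{33891} \approx -44817.0$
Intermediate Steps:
$R{\left(f \right)} = - \frac{43}{5214}$ ($R{\left(f \right)} = \frac{1}{\left(-300\right) \left(- \frac{1}{172}\right) - 123} = \frac{1}{\frac{75}{43} - 123} = \frac{1}{- \frac{5214}{43}} = - \frac{43}{5214}$)
$R{\left(-2 - -4 \right)} - \left(45168 - 210 \left(\frac{3}{-12} - \frac{50}{-26}\right)\right) = - \frac{43}{5214} - \left(45168 - 210 \left(\frac{3}{-12} - \frac{50}{-26}\right)\right) = - \frac{43}{5214} - \left(45168 - 210 \left(3 \left(- \frac{1}{12}\right) - - \frac{25}{13}\right)\right) = - \frac{43}{5214} - \left(45168 - 210 \left(- \frac{1}{4} + \frac{25}{13}\right)\right) = - \frac{43}{5214} + \left(210 \cdot \frac{87}{52} - 45168\right) = - \frac{43}{5214} + \left(\frac{9135}{26} - 45168\right) = - \frac{43}{5214} - \frac{1165233}{26} = - \frac{1518881495}{33891}$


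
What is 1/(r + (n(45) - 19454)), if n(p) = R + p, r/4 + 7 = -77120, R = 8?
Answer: -1/327909 ≈ -3.0496e-6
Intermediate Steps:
r = -308508 (r = -28 + 4*(-77120) = -28 - 308480 = -308508)
n(p) = 8 + p
1/(r + (n(45) - 19454)) = 1/(-308508 + ((8 + 45) - 19454)) = 1/(-308508 + (53 - 19454)) = 1/(-308508 - 19401) = 1/(-327909) = -1/327909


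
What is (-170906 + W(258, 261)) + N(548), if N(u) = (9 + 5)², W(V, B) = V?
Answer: -170452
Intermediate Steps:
N(u) = 196 (N(u) = 14² = 196)
(-170906 + W(258, 261)) + N(548) = (-170906 + 258) + 196 = -170648 + 196 = -170452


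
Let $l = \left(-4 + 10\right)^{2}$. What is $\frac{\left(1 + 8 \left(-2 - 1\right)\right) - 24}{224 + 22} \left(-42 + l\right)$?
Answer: $\frac{47}{41} \approx 1.1463$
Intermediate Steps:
$l = 36$ ($l = 6^{2} = 36$)
$\frac{\left(1 + 8 \left(-2 - 1\right)\right) - 24}{224 + 22} \left(-42 + l\right) = \frac{\left(1 + 8 \left(-2 - 1\right)\right) - 24}{224 + 22} \left(-42 + 36\right) = \frac{\left(1 + 8 \left(-2 - 1\right)\right) - 24}{246} \left(-6\right) = \left(\left(1 + 8 \left(-3\right)\right) - 24\right) \frac{1}{246} \left(-6\right) = \left(\left(1 - 24\right) - 24\right) \frac{1}{246} \left(-6\right) = \left(-23 - 24\right) \frac{1}{246} \left(-6\right) = \left(-47\right) \frac{1}{246} \left(-6\right) = \left(- \frac{47}{246}\right) \left(-6\right) = \frac{47}{41}$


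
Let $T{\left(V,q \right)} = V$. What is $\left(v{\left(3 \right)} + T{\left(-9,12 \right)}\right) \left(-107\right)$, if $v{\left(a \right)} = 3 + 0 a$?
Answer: $642$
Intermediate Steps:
$v{\left(a \right)} = 3$ ($v{\left(a \right)} = 3 + 0 = 3$)
$\left(v{\left(3 \right)} + T{\left(-9,12 \right)}\right) \left(-107\right) = \left(3 - 9\right) \left(-107\right) = \left(-6\right) \left(-107\right) = 642$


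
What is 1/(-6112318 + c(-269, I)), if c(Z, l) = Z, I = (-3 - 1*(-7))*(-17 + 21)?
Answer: -1/6112587 ≈ -1.6360e-7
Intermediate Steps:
I = 16 (I = (-3 + 7)*4 = 4*4 = 16)
1/(-6112318 + c(-269, I)) = 1/(-6112318 - 269) = 1/(-6112587) = -1/6112587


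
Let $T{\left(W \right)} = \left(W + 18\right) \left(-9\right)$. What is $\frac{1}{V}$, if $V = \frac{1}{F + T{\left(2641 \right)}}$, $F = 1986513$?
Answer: $1962582$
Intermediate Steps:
$T{\left(W \right)} = -162 - 9 W$ ($T{\left(W \right)} = \left(18 + W\right) \left(-9\right) = -162 - 9 W$)
$V = \frac{1}{1962582}$ ($V = \frac{1}{1986513 - 23931} = \frac{1}{1962582} \approx 5.0953 \cdot 10^{-7}$)
$\frac{1}{V} = \frac{1}{\frac{1}{1962582}} = 1962582$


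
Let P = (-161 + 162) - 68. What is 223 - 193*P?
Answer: 13154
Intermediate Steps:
P = -67 (P = 1 - 68 = -67)
223 - 193*P = 223 - 193*(-67) = 223 + 12931 = 13154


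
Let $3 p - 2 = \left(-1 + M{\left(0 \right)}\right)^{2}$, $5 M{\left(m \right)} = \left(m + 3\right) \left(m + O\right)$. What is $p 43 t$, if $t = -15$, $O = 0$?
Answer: $-645$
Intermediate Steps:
$M{\left(m \right)} = \frac{m \left(3 + m\right)}{5}$ ($M{\left(m \right)} = \frac{\left(m + 3\right) \left(m + 0\right)}{5} = \frac{\left(3 + m\right) m}{5} = \frac{m \left(3 + m\right)}{5}$)
$p = 1$ ($p = \frac{2}{3} + \frac{\left(-1 + \frac{1}{5} \cdot 0 \left(3 + 0\right)\right)^{2}}{3} = \frac{2}{3} + \frac{\left(-1 + \frac{1}{5} \cdot 0 \cdot 3\right)^{2}}{3} = \frac{2}{3} + \frac{\left(-1 + 0\right)^{2}}{3} = \frac{2}{3} + \frac{\left(-1\right)^{2}}{3} = \frac{2}{3} + \frac{1}{3} \cdot 1 = \frac{2}{3} + \frac{1}{3} = 1$)
$p 43 t = 1 \cdot 43 \left(-15\right) = 43 \left(-15\right) = -645$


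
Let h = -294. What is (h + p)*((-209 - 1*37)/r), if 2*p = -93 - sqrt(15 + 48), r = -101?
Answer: -83763/101 - 369*sqrt(7)/101 ≈ -839.00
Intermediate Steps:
p = -93/2 - 3*sqrt(7)/2 (p = (-93 - sqrt(15 + 48))/2 = (-93 - sqrt(63))/2 = (-93 - 3*sqrt(7))/2 = -93/2 - 3*sqrt(7)/2 ≈ -50.469)
(h + p)*((-209 - 1*37)/r) = (-294 + (-93/2 - 3*sqrt(7)/2))*((-209 - 1*37)/(-101)) = (-681/2 - 3*sqrt(7)/2)*((-209 - 37)*(-1/101)) = (-681/2 - 3*sqrt(7)/2)*(-246*(-1/101)) = (-681/2 - 3*sqrt(7)/2)*(246/101) = -83763/101 - 369*sqrt(7)/101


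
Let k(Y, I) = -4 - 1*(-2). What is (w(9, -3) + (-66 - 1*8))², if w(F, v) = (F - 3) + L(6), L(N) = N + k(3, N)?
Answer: 4096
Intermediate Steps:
k(Y, I) = -2 (k(Y, I) = -4 + 2 = -2)
L(N) = -2 + N (L(N) = N - 2 = -2 + N)
w(F, v) = 1 + F (w(F, v) = (F - 3) + (-2 + 6) = (-3 + F) + 4 = 1 + F)
(w(9, -3) + (-66 - 1*8))² = ((1 + 9) + (-66 - 1*8))² = (10 + (-66 - 8))² = (10 - 74)² = (-64)² = 4096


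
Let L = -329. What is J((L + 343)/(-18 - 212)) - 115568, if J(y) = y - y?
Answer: -115568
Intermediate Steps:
J(y) = 0
J((L + 343)/(-18 - 212)) - 115568 = 0 - 115568 = -115568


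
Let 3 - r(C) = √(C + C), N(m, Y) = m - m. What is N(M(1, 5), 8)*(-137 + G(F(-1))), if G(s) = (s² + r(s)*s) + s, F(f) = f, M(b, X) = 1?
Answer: 0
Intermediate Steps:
N(m, Y) = 0
r(C) = 3 - √2*√C (r(C) = 3 - √(C + C) = 3 - √(2*C) = 3 - √2*√C)
G(s) = s + s² + s*(3 - √2*√s) (G(s) = (s² + (3 - √2*√s)*s) + s = (s² + s*(3 - √2*√s)) + s = s + s² + s*(3 - √2*√s))
N(M(1, 5), 8)*(-137 + G(F(-1))) = 0*(-137 - (4 - 1 - √2*√(-1))) = 0*(-137 - (4 - 1 - √2*I)) = 0*(-137 - (4 - 1 - I*√2)) = 0*(-137 - (3 - I*√2)) = 0*(-137 + (-3 + I*√2)) = 0*(-140 + I*√2) = 0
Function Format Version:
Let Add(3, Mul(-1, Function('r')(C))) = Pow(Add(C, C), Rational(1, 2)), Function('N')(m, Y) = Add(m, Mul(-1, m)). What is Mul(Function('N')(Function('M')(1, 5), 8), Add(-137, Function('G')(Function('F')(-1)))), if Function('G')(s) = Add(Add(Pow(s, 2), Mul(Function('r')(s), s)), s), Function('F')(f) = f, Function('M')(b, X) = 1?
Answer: 0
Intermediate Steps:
Function('N')(m, Y) = 0
Function('r')(C) = Add(3, Mul(-1, Pow(2, Rational(1, 2)), Pow(C, Rational(1, 2)))) (Function('r')(C) = Add(3, Mul(-1, Pow(Add(C, C), Rational(1, 2)))) = Add(3, Mul(-1, Pow(Mul(2, C), Rational(1, 2)))) = Add(3, Mul(-1, Mul(Pow(2, Rational(1, 2)), Pow(C, Rational(1, 2))))) = Add(3, Mul(-1, Pow(2, Rational(1, 2)), Pow(C, Rational(1, 2)))))
Function('G')(s) = Add(s, Pow(s, 2), Mul(s, Add(3, Mul(-1, Pow(2, Rational(1, 2)), Pow(s, Rational(1, 2)))))) (Function('G')(s) = Add(Add(Pow(s, 2), Mul(Add(3, Mul(-1, Pow(2, Rational(1, 2)), Pow(s, Rational(1, 2)))), s)), s) = Add(Add(Pow(s, 2), Mul(s, Add(3, Mul(-1, Pow(2, Rational(1, 2)), Pow(s, Rational(1, 2)))))), s) = Add(s, Pow(s, 2), Mul(s, Add(3, Mul(-1, Pow(2, Rational(1, 2)), Pow(s, Rational(1, 2)))))))
Mul(Function('N')(Function('M')(1, 5), 8), Add(-137, Function('G')(Function('F')(-1)))) = Mul(0, Add(-137, Mul(-1, Add(4, -1, Mul(-1, Pow(2, Rational(1, 2)), Pow(-1, Rational(1, 2))))))) = Mul(0, Add(-137, Mul(-1, Add(4, -1, Mul(-1, Pow(2, Rational(1, 2)), I))))) = Mul(0, Add(-137, Mul(-1, Add(4, -1, Mul(-1, I, Pow(2, Rational(1, 2))))))) = Mul(0, Add(-137, Mul(-1, Add(3, Mul(-1, I, Pow(2, Rational(1, 2))))))) = Mul(0, Add(-137, Add(-3, Mul(I, Pow(2, Rational(1, 2)))))) = Mul(0, Add(-140, Mul(I, Pow(2, Rational(1, 2))))) = 0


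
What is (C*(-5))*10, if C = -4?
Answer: 200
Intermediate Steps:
(C*(-5))*10 = -4*(-5)*10 = 20*10 = 200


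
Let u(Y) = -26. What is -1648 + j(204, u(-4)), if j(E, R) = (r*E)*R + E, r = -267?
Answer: 1414724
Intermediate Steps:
j(E, R) = E - 267*E*R (j(E, R) = (-267*E)*R + E = -267*E*R + E = E - 267*E*R)
-1648 + j(204, u(-4)) = -1648 + 204*(1 - 267*(-26)) = -1648 + 204*(1 + 6942) = -1648 + 204*6943 = -1648 + 1416372 = 1414724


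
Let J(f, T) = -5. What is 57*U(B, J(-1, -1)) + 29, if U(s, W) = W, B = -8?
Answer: -256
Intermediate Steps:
57*U(B, J(-1, -1)) + 29 = 57*(-5) + 29 = -285 + 29 = -256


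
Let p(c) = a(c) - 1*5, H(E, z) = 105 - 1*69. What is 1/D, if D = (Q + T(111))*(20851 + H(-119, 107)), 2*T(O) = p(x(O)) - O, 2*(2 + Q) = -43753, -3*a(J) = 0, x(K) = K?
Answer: -2/916375351 ≈ -2.1825e-9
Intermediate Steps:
H(E, z) = 36 (H(E, z) = 105 - 69 = 36)
a(J) = 0 (a(J) = -⅓*0 = 0)
Q = -43757/2 (Q = -2 + (½)*(-43753) = -2 - 43753/2 = -43757/2 ≈ -21879.)
p(c) = -5 (p(c) = 0 - 1*5 = 0 - 5 = -5)
T(O) = -5/2 - O/2 (T(O) = (-5 - O)/2 = -5/2 - O/2)
D = -916375351/2 (D = (-43757/2 + (-5/2 - ½*111))*(20851 + 36) = (-43757/2 + (-5/2 - 111/2))*20887 = (-43757/2 - 58)*20887 = -43873/2*20887 = -916375351/2 ≈ -4.5819e+8)
1/D = 1/(-916375351/2) = -2/916375351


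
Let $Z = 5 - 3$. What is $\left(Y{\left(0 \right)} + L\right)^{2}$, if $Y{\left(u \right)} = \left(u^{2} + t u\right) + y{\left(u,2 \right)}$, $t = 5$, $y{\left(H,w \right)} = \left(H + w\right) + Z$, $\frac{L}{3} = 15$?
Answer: $2401$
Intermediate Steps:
$L = 45$ ($L = 3 \cdot 15 = 45$)
$Z = 2$
$y{\left(H,w \right)} = 2 + H + w$ ($y{\left(H,w \right)} = \left(H + w\right) + 2 = 2 + H + w$)
$Y{\left(u \right)} = 4 + u^{2} + 6 u$ ($Y{\left(u \right)} = \left(u^{2} + 5 u\right) + \left(2 + u + 2\right) = \left(u^{2} + 5 u\right) + \left(4 + u\right) = 4 + u^{2} + 6 u$)
$\left(Y{\left(0 \right)} + L\right)^{2} = \left(\left(4 + 0^{2} + 6 \cdot 0\right) + 45\right)^{2} = \left(\left(4 + 0 + 0\right) + 45\right)^{2} = \left(4 + 45\right)^{2} = 49^{2} = 2401$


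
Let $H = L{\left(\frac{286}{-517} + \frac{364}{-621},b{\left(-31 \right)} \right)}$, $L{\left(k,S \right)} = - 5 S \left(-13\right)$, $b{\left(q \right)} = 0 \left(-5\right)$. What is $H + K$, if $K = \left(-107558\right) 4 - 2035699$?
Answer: $-2465931$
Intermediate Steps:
$b{\left(q \right)} = 0$
$L{\left(k,S \right)} = 65 S$
$H = 0$ ($H = 65 \cdot 0 = 0$)
$K = -2465931$ ($K = -430232 - 2035699 = -2465931$)
$H + K = 0 - 2465931 = -2465931$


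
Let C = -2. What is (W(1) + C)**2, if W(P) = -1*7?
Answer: 81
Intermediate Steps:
W(P) = -7
(W(1) + C)**2 = (-7 - 2)**2 = (-9)**2 = 81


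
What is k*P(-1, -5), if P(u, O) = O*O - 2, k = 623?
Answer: 14329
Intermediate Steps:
P(u, O) = -2 + O² (P(u, O) = O² - 2 = -2 + O²)
k*P(-1, -5) = 623*(-2 + (-5)²) = 623*(-2 + 25) = 623*23 = 14329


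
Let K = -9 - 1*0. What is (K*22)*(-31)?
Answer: 6138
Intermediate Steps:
K = -9 (K = -9 + 0 = -9)
(K*22)*(-31) = -9*22*(-31) = -198*(-31) = 6138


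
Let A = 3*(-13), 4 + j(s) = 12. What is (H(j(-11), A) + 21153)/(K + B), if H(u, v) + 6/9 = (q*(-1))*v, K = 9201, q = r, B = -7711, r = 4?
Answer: 12785/894 ≈ 14.301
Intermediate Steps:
j(s) = 8 (j(s) = -4 + 12 = 8)
q = 4
A = -39
H(u, v) = -⅔ - 4*v (H(u, v) = -⅔ + (4*(-1))*v = -⅔ - 4*v)
(H(j(-11), A) + 21153)/(K + B) = ((-⅔ - 4*(-39)) + 21153)/(9201 - 7711) = ((-⅔ + 156) + 21153)/1490 = (466/3 + 21153)*(1/1490) = (63925/3)*(1/1490) = 12785/894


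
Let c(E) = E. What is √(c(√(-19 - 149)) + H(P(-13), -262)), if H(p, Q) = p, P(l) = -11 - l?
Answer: √(2 + 2*I*√42) ≈ 2.7491 + 2.3574*I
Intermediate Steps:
√(c(√(-19 - 149)) + H(P(-13), -262)) = √(√(-19 - 149) + (-11 - 1*(-13))) = √(√(-168) + (-11 + 13)) = √(2*I*√42 + 2) = √(2 + 2*I*√42)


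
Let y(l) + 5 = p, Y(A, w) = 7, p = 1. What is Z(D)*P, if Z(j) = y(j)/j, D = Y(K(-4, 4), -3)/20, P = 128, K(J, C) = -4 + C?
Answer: -10240/7 ≈ -1462.9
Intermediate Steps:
y(l) = -4 (y(l) = -5 + 1 = -4)
D = 7/20 ≈ 0.35000
Z(j) = -4/j
Z(D)*P = -4/7/20*128 = -4*20/7*128 = -80/7*128 = -10240/7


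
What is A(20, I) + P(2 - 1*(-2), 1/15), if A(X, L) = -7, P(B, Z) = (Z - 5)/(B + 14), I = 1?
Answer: -982/135 ≈ -7.2741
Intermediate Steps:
P(B, Z) = (-5 + Z)/(14 + B)
A(20, I) + P(2 - 1*(-2), 1/15) = -7 + (-5 + 1/15)/(14 + (2 - 1*(-2))) = -7 + (-5 + 1/15)/(14 + (2 + 2)) = -7 - 74/15/(14 + 4) = -7 - 74/15/18 = -7 + (1/18)*(-74/15) = -7 - 37/135 = -982/135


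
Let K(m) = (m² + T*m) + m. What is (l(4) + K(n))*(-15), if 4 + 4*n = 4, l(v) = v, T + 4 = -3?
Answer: -60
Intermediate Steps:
T = -7 (T = -4 - 3 = -7)
n = 0 (n = -1 + (¼)*4 = -1 + 1 = 0)
K(m) = m² - 6*m (K(m) = (m² - 7*m) + m = m² - 6*m)
(l(4) + K(n))*(-15) = (4 + 0*(-6 + 0))*(-15) = (4 + 0*(-6))*(-15) = (4 + 0)*(-15) = 4*(-15) = -60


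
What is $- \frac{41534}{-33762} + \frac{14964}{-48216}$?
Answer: $\frac{62391199}{67827858} \approx 0.91985$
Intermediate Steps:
$- \frac{41534}{-33762} + \frac{14964}{-48216} = \left(-41534\right) \left(- \frac{1}{33762}\right) + 14964 \left(- \frac{1}{48216}\right) = \frac{20767}{16881} - \frac{1247}{4018} = \frac{62391199}{67827858}$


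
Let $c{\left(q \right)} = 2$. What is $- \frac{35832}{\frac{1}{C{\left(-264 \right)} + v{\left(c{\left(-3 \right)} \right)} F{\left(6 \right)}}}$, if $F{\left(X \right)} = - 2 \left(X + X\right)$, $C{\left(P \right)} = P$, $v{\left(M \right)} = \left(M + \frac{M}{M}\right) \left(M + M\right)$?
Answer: $19779264$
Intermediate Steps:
$v{\left(M \right)} = 2 M \left(1 + M\right)$ ($v{\left(M \right)} = \left(M + 1\right) 2 M = \left(1 + M\right) 2 M = 2 M \left(1 + M\right)$)
$F{\left(X \right)} = - 4 X$ ($F{\left(X \right)} = - 2 \cdot 2 X = - 4 X$)
$- \frac{35832}{\frac{1}{C{\left(-264 \right)} + v{\left(c{\left(-3 \right)} \right)} F{\left(6 \right)}}} = - \frac{35832}{\frac{1}{-264 + 2 \cdot 2 \left(1 + 2\right) \left(\left(-4\right) 6\right)}} = - \frac{35832}{\frac{1}{-264 + 2 \cdot 2 \cdot 3 \left(-24\right)}} = - \frac{35832}{\frac{1}{-264 + 12 \left(-24\right)}} = - \frac{35832}{\frac{1}{-264 - 288}} = - \frac{35832}{\frac{1}{-552}} = - \frac{35832}{- \frac{1}{552}} = \left(-35832\right) \left(-552\right) = 19779264$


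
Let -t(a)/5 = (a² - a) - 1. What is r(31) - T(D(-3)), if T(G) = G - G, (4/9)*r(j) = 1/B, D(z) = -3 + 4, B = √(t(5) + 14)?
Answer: -I/4 ≈ -0.25*I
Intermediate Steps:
t(a) = 5 - 5*a² + 5*a (t(a) = -5*((a² - a) - 1) = -5*(-1 + a² - a) = 5 - 5*a² + 5*a)
B = 9*I (B = √((5 - 5*5² + 5*5) + 14) = √((5 - 5*25 + 25) + 14) = √((5 - 125 + 25) + 14) = √(-95 + 14) = √(-81) = 9*I ≈ 9.0*I)
D(z) = 1
r(j) = -I/4 (r(j) = 9/(4*((9*I))) = 9*(-I/9)/4 = -I/4)
T(G) = 0
r(31) - T(D(-3)) = -I/4 - 1*0 = -I/4 + 0 = -I/4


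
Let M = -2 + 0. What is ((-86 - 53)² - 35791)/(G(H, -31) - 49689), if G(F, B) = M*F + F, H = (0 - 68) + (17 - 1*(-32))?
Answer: 1647/4967 ≈ 0.33159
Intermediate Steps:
M = -2
H = -19 (H = -68 + (17 + 32) = -68 + 49 = -19)
G(F, B) = -F (G(F, B) = -2*F + F = -F)
((-86 - 53)² - 35791)/(G(H, -31) - 49689) = ((-86 - 53)² - 35791)/(-1*(-19) - 49689) = ((-139)² - 35791)/(19 - 49689) = (19321 - 35791)/(-49670) = -16470*(-1/49670) = 1647/4967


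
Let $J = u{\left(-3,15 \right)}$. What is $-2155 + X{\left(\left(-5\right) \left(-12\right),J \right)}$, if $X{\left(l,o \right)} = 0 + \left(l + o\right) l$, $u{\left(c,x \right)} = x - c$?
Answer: $2525$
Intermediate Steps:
$J = 18$ ($J = 15 - -3 = 15 + 3 = 18$)
$X{\left(l,o \right)} = l \left(l + o\right)$ ($X{\left(l,o \right)} = 0 + l \left(l + o\right) = l \left(l + o\right)$)
$-2155 + X{\left(\left(-5\right) \left(-12\right),J \right)} = -2155 + \left(-5\right) \left(-12\right) \left(\left(-5\right) \left(-12\right) + 18\right) = -2155 + 60 \left(60 + 18\right) = -2155 + 60 \cdot 78 = -2155 + 4680 = 2525$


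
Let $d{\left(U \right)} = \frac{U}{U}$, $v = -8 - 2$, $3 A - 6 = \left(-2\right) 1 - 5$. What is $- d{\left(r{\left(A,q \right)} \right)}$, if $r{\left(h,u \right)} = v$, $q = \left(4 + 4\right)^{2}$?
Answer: $-1$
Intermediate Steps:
$A = - \frac{1}{3}$ ($A = 2 + \frac{\left(-2\right) 1 - 5}{3} = 2 + \frac{-2 - 5}{3} = 2 + \frac{1}{3} \left(-7\right) = 2 - \frac{7}{3} = - \frac{1}{3} \approx -0.33333$)
$q = 64$ ($q = 8^{2} = 64$)
$v = -10$
$r{\left(h,u \right)} = -10$
$d{\left(U \right)} = 1$
$- d{\left(r{\left(A,q \right)} \right)} = \left(-1\right) 1 = -1$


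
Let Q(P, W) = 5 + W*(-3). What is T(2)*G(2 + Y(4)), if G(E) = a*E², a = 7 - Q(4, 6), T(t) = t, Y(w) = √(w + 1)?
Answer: 360 + 160*√5 ≈ 717.77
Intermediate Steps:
Q(P, W) = 5 - 3*W
Y(w) = √(1 + w)
a = 20 (a = 7 - (5 - 3*6) = 7 - (5 - 18) = 7 - 1*(-13) = 7 + 13 = 20)
G(E) = 20*E²
T(2)*G(2 + Y(4)) = 2*(20*(2 + √(1 + 4))²) = 2*(20*(2 + √5)²) = 40*(2 + √5)²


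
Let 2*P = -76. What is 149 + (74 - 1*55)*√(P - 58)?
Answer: 149 + 76*I*√6 ≈ 149.0 + 186.16*I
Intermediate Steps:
P = -38 (P = (½)*(-76) = -38)
149 + (74 - 1*55)*√(P - 58) = 149 + (74 - 1*55)*√(-38 - 58) = 149 + (74 - 55)*√(-96) = 149 + 19*(4*I*√6) = 149 + 76*I*√6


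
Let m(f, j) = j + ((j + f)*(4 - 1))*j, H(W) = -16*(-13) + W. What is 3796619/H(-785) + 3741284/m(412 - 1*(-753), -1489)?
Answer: -5487065165093/834237563 ≈ -6577.3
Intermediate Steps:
H(W) = 208 + W
m(f, j) = j + j*(3*f + 3*j) (m(f, j) = j + ((f + j)*3)*j = j + (3*f + 3*j)*j = j + j*(3*f + 3*j))
3796619/H(-785) + 3741284/m(412 - 1*(-753), -1489) = 3796619/(208 - 785) + 3741284/((-1489*(1 + 3*(412 - 1*(-753)) + 3*(-1489)))) = 3796619/(-577) + 3741284/((-1489*(1 + 3*(412 + 753) - 4467))) = 3796619*(-1/577) + 3741284/((-1489*(1 + 3*1165 - 4467))) = -3796619/577 + 3741284/((-1489*(1 + 3495 - 4467))) = -3796619/577 + 3741284/((-1489*(-971))) = -3796619/577 + 3741284/1445819 = -5487065165093/834237563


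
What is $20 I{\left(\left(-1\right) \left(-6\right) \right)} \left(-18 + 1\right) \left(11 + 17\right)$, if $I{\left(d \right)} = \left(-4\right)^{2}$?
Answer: $-152320$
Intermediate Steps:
$I{\left(d \right)} = 16$
$20 I{\left(\left(-1\right) \left(-6\right) \right)} \left(-18 + 1\right) \left(11 + 17\right) = 20 \cdot 16 \left(-18 + 1\right) \left(11 + 17\right) = 320 \left(\left(-17\right) 28\right) = 320 \left(-476\right) = -152320$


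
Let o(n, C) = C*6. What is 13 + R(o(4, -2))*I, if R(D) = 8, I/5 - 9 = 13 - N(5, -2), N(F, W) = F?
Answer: 693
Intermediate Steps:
o(n, C) = 6*C
I = 85 (I = 45 + 5*(13 - 1*5) = 45 + 5*(13 - 5) = 45 + 5*8 = 45 + 40 = 85)
13 + R(o(4, -2))*I = 13 + 8*85 = 13 + 680 = 693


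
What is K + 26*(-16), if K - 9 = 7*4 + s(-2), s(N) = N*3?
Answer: -385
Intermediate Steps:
s(N) = 3*N
K = 31 (K = 9 + (7*4 + 3*(-2)) = 9 + (28 - 6) = 9 + 22 = 31)
K + 26*(-16) = 31 + 26*(-16) = 31 - 416 = -385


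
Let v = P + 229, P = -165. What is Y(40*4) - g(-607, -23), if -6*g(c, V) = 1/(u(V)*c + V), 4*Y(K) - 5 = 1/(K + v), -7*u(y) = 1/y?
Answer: 7211201/5792640 ≈ 1.2449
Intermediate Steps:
u(y) = -1/(7*y)
v = 64 (v = -165 + 229 = 64)
Y(K) = 5/4 + 1/(4*(64 + K)) (Y(K) = 5/4 + 1/(4*(K + 64)) = 5/4 + 1/(4*(64 + K)))
g(c, V) = -1/(6*(V - c/(7*V))) (g(c, V) = -1/(6*((-1/(7*V))*c + V)) = -1/(6*(-c/(7*V) + V)) = -1/(6*(V - c/(7*V))))
Y(40*4) - g(-607, -23) = (321 + 5*(40*4))/(4*(64 + 40*4)) - 7*(-23)/(6*(-607 - 7*(-23)**2)) = (321 + 5*160)/(4*(64 + 160)) - 7*(-23)/(6*(-607 - 7*529)) = (1/4)*(321 + 800)/224 - 7*(-23)/(6*(-607 - 3703)) = (1/4)*(1/224)*1121 - 7*(-23)/(6*(-4310)) = 1121/896 - 7*(-23)*(-1)/(6*4310) = 1121/896 - 1*161/25860 = 1121/896 - 161/25860 = 7211201/5792640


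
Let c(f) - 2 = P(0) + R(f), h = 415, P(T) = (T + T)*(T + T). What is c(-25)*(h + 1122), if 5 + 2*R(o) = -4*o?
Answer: 152163/2 ≈ 76082.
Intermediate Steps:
P(T) = 4*T² (P(T) = (2*T)*(2*T) = 4*T²)
R(o) = -5/2 - 2*o (R(o) = -5/2 + (-4*o)/2 = -5/2 - 2*o)
c(f) = -½ - 2*f (c(f) = 2 + (4*0² + (-5/2 - 2*f)) = 2 + (4*0 + (-5/2 - 2*f)) = 2 + (0 + (-5/2 - 2*f)) = 2 + (-5/2 - 2*f) = -½ - 2*f)
c(-25)*(h + 1122) = (-½ - 2*(-25))*(415 + 1122) = (-½ + 50)*1537 = (99/2)*1537 = 152163/2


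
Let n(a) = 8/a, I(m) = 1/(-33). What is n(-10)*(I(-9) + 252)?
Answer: -6652/33 ≈ -201.58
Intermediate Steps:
I(m) = -1/33
n(-10)*(I(-9) + 252) = (8/(-10))*(-1/33 + 252) = (8*(-1/10))*(8315/33) = -4/5*8315/33 = -6652/33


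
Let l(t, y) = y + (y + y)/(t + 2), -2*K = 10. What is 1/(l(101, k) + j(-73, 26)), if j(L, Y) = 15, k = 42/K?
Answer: 103/663 ≈ 0.15535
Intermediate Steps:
K = -5 (K = -1/2*10 = -5)
k = -42/5 (k = 42/(-5) = 42*(-1/5) = -42/5 ≈ -8.4000)
l(t, y) = y + 2*y/(2 + t) (l(t, y) = y + (2*y)/(2 + t) = y + 2*y/(2 + t))
1/(l(101, k) + j(-73, 26)) = 1/(-42*(4 + 101)/(5*(2 + 101)) + 15) = 1/(-42/5*105/103 + 15) = 1/(-42/5*1/103*105 + 15) = 1/(-882/103 + 15) = 1/(663/103) = 103/663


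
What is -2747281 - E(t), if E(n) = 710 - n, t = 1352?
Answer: -2746639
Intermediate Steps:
-2747281 - E(t) = -2747281 - (710 - 1*1352) = -2747281 - (710 - 1352) = -2747281 - 1*(-642) = -2747281 + 642 = -2746639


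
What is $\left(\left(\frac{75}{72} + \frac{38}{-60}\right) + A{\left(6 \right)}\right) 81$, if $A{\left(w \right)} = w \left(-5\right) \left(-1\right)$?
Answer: $\frac{98523}{40} \approx 2463.1$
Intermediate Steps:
$A{\left(w \right)} = 5 w$ ($A{\left(w \right)} = - 5 w \left(-1\right) = 5 w$)
$\left(\left(\frac{75}{72} + \frac{38}{-60}\right) + A{\left(6 \right)}\right) 81 = \left(\left(\frac{75}{72} + \frac{38}{-60}\right) + 5 \cdot 6\right) 81 = \left(\left(75 \cdot \frac{1}{72} + 38 \left(- \frac{1}{60}\right)\right) + 30\right) 81 = \left(\left(\frac{25}{24} - \frac{19}{30}\right) + 30\right) 81 = \left(\frac{49}{120} + 30\right) 81 = \frac{3649}{120} \cdot 81 = \frac{98523}{40}$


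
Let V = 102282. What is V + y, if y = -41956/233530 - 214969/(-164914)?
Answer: 1969582572374613/19256183210 ≈ 1.0228e+5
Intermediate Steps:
y = 21641289393/19256183210 (y = -41956*1/233530 - 214969*(-1/164914) = -20978/116765 + 214969/164914 = 21641289393/19256183210 ≈ 1.1239)
V + y = 102282 + 21641289393/19256183210 = 1969582572374613/19256183210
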